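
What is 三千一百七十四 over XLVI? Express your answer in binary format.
Convert 三千一百七十四 (Chinese numeral) → 3×1000 + 1×100 + 7×10 + 4 = 3174 (decimal)
Convert XLVI (Roman numeral) → 40 + 5 + 1 = 46 (decimal)
Compute 3174 ÷ 46 = 69
Convert 69 (decimal) → 69 = 64 + 4 + 1 → 0b1000101 (binary)
0b1000101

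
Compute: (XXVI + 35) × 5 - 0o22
Convert XXVI (Roman numeral) → 10 + 10 + 5 + 1 = 26 (decimal)
Convert 0o22 (octal) → 2×8 + 2 = 18 (decimal)
Expression in decimal: (26 + 35) × 5 - 18
Parentheses first: 26 + 35 = 61
Multiply: 61 × 5 = 305
Subtract: 305 - 18 = 287
287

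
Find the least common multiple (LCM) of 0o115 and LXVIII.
Convert 0o115 (octal) → 1×64 + 1×8 + 5 = 77 (decimal)
Convert LXVIII (Roman numeral) → 50 + 10 + 5 + 1 + 1 + 1 = 68 (decimal)
Compute lcm(77, 68) = 5236
5236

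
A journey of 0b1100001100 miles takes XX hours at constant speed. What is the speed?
Convert 0b1100001100 (binary) → 512 + 256 + 8 + 4 = 780 (decimal)
Convert XX (Roman numeral) → 10 + 10 = 20 (decimal)
Compute 780 ÷ 20 = 39
39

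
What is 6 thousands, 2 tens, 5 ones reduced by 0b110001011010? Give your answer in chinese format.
Convert 6 thousands, 2 tens, 5 ones (place-value notation) → 6×1000 + 2×10 + 5 = 6025 (decimal)
Convert 0b110001011010 (binary) → 2048 + 1024 + 64 + 16 + 8 + 2 = 3162 (decimal)
Compute 6025 - 3162 = 2863
Convert 2863 (decimal) → 2863 = 2×1000 + 8×100 + 6×10 + 3 → 二千八百六十三 (Chinese numeral)
二千八百六十三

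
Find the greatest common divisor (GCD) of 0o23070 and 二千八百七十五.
Convert 0o23070 (octal) → 2×4096 + 3×512 + 7×8 = 9784 (decimal)
Convert 二千八百七十五 (Chinese numeral) → 2×1000 + 8×100 + 7×10 + 5 = 2875 (decimal)
Compute gcd(9784, 2875) = 1
1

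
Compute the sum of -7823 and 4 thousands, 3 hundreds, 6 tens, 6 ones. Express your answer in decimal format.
Convert 4 thousands, 3 hundreds, 6 tens, 6 ones (place-value notation) → 4×1000 + 3×100 + 6×10 + 6 = 4366 (decimal)
Compute -7823 + 4366 = -3457
-3457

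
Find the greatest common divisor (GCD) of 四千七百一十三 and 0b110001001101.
Convert 四千七百一十三 (Chinese numeral) → 4×1000 + 7×100 + 1×10 + 3 = 4713 (decimal)
Convert 0b110001001101 (binary) → 2048 + 1024 + 64 + 8 + 4 + 1 = 3149 (decimal)
Compute gcd(4713, 3149) = 1
1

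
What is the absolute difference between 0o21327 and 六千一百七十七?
Convert 0o21327 (octal) → 2×4096 + 1×512 + 3×64 + 2×8 + 7 = 8919 (decimal)
Convert 六千一百七十七 (Chinese numeral) → 6×1000 + 1×100 + 7×10 + 7 = 6177 (decimal)
Compute |8919 - 6177| = 2742
2742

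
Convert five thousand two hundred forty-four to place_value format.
Convert five thousand two hundred forty-four (English words) → 5×1000 + 2×100 + 44 = 5244 (decimal)
Convert 5244 (decimal) → 5244 = 5×1000 + 2×100 + 4×10 + 4 → 5 thousands, 2 hundreds, 4 tens, 4 ones (place-value notation)
5 thousands, 2 hundreds, 4 tens, 4 ones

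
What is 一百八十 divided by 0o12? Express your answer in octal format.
Convert 一百八十 (Chinese numeral) → 1×100 + 8×10 = 180 (decimal)
Convert 0o12 (octal) → 1×8 + 2 = 10 (decimal)
Compute 180 ÷ 10 = 18
Convert 18 (decimal) → 18 = 2×8 + 2 → 0o22 (octal)
0o22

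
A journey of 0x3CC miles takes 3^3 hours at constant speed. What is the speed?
Convert 0x3CC (hexadecimal) → 3×256 + 12×16 + 12 = 972 (decimal)
Convert 3^3 (power) → 27 (decimal)
Compute 972 ÷ 27 = 36
36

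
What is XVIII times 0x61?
Convert XVIII (Roman numeral) → 10 + 5 + 1 + 1 + 1 = 18 (decimal)
Convert 0x61 (hexadecimal) → 6×16 + 1 = 97 (decimal)
Compute 18 × 97 = 1746
1746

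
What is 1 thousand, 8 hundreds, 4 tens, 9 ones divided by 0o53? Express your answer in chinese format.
Convert 1 thousand, 8 hundreds, 4 tens, 9 ones (place-value notation) → 1×1000 + 8×100 + 4×10 + 9 = 1849 (decimal)
Convert 0o53 (octal) → 5×8 + 3 = 43 (decimal)
Compute 1849 ÷ 43 = 43
Convert 43 (decimal) → 43 = 4×10 + 3 → 四十三 (Chinese numeral)
四十三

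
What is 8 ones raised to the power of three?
Convert 8 ones (place-value notation) → 8 (decimal)
Convert three (English words) → 3 (decimal)
Compute 8 ^ 3 = 512
512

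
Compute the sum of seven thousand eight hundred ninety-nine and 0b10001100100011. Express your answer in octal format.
Convert seven thousand eight hundred ninety-nine (English words) → 7×1000 + 8×100 + 99 = 7899 (decimal)
Convert 0b10001100100011 (binary) → 8192 + 512 + 256 + 32 + 2 + 1 = 8995 (decimal)
Compute 7899 + 8995 = 16894
Convert 16894 (decimal) → 16894 = 4×4096 + 7×64 + 7×8 + 6 → 0o40776 (octal)
0o40776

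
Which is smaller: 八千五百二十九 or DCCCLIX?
Convert 八千五百二十九 (Chinese numeral) → 8×1000 + 5×100 + 2×10 + 9 = 8529 (decimal)
Convert DCCCLIX (Roman numeral) → 500 + 100 + 100 + 100 + 50 + 9 = 859 (decimal)
Compare 8529 vs 859: smaller = 859
859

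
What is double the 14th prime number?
The 14th prime number = 43
Compute 43 × 2 = 86
86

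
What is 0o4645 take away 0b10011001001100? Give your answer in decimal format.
Convert 0o4645 (octal) → 4×512 + 6×64 + 4×8 + 5 = 2469 (decimal)
Convert 0b10011001001100 (binary) → 8192 + 1024 + 512 + 64 + 8 + 4 = 9804 (decimal)
Compute 2469 - 9804 = -7335
-7335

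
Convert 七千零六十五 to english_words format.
Convert 七千零六十五 (Chinese numeral) → 7×1000 + 6×10 + 5 = 7065 (decimal)
Convert 7065 (decimal) → 7065 = 7×1000 + 65 → seven thousand sixty-five (English words)
seven thousand sixty-five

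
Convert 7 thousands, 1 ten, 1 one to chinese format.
Convert 7 thousands, 1 ten, 1 one (place-value notation) → 7×1000 + 1×10 + 1 = 7011 (decimal)
Convert 7011 (decimal) → 7011 = 7×1000 + 1×10 + 1 → 七千零一十一 (Chinese numeral)
七千零一十一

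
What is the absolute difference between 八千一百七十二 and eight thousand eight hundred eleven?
Convert 八千一百七十二 (Chinese numeral) → 8×1000 + 1×100 + 7×10 + 2 = 8172 (decimal)
Convert eight thousand eight hundred eleven (English words) → 8×1000 + 8×100 + 11 = 8811 (decimal)
Compute |8172 - 8811| = 639
639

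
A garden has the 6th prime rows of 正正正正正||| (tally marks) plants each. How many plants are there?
Convert 正正正正正||| (tally marks) → 5 + 5 + 5 + 5 + 5 + 3 = 28 (decimal)
Convert the 6th prime (prime index) → 13 (decimal)
Compute 28 × 13 = 364
364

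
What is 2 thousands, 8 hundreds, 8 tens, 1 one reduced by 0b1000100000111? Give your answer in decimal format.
Convert 2 thousands, 8 hundreds, 8 tens, 1 one (place-value notation) → 2×1000 + 8×100 + 8×10 + 1 = 2881 (decimal)
Convert 0b1000100000111 (binary) → 4096 + 256 + 4 + 2 + 1 = 4359 (decimal)
Compute 2881 - 4359 = -1478
-1478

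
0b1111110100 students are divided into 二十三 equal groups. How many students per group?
Convert 0b1111110100 (binary) → 512 + 256 + 128 + 64 + 32 + 16 + 4 = 1012 (decimal)
Convert 二十三 (Chinese numeral) → 2×10 + 3 = 23 (decimal)
Compute 1012 ÷ 23 = 44
44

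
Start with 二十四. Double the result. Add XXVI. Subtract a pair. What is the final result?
Convert 二十四 (Chinese numeral) → 2×10 + 4 = 24 (decimal)
Start: 24
24 × 2 = 48
Convert XXVI (Roman numeral) → 10 + 10 + 5 + 1 = 26 (decimal)
48 + 26 = 74
Convert a pair (colloquial) → 2 (decimal)
74 - 2 = 72
72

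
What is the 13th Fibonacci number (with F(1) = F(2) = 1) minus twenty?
The 13th Fibonacci number (with F(1) = F(2) = 1): 1, 1, 2, 3, 5, 8, 13, 21, 34, 55, 89, 144, 233 → 233
Convert twenty (English words) → 20 (decimal)
Compute 233 - 20 = 213
213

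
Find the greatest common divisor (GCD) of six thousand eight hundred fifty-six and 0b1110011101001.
Convert six thousand eight hundred fifty-six (English words) → 6×1000 + 8×100 + 56 = 6856 (decimal)
Convert 0b1110011101001 (binary) → 4096 + 2048 + 1024 + 128 + 64 + 32 + 8 + 1 = 7401 (decimal)
Compute gcd(6856, 7401) = 1
1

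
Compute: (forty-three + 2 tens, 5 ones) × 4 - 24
Convert forty-three (English words) → 43 (decimal)
Convert 2 tens, 5 ones (place-value notation) → 2×10 + 5 = 25 (decimal)
Expression in decimal: (43 + 25) × 4 - 24
Parentheses first: 43 + 25 = 68
Multiply: 68 × 4 = 272
Subtract: 272 - 24 = 248
248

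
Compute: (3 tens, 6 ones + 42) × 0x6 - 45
Convert 3 tens, 6 ones (place-value notation) → 3×10 + 6 = 36 (decimal)
Convert 0x6 (hexadecimal) → 6 (decimal)
Expression in decimal: (36 + 42) × 6 - 45
Parentheses first: 36 + 42 = 78
Multiply: 78 × 6 = 468
Subtract: 468 - 45 = 423
423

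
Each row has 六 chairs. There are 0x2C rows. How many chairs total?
Convert 六 (Chinese numeral) → 6 (decimal)
Convert 0x2C (hexadecimal) → 2×16 + 12 = 44 (decimal)
Compute 6 × 44 = 264
264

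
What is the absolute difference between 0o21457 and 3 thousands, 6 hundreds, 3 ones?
Convert 0o21457 (octal) → 2×4096 + 1×512 + 4×64 + 5×8 + 7 = 9007 (decimal)
Convert 3 thousands, 6 hundreds, 3 ones (place-value notation) → 3×1000 + 6×100 + 3 = 3603 (decimal)
Compute |9007 - 3603| = 5404
5404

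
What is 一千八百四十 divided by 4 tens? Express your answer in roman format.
Convert 一千八百四十 (Chinese numeral) → 1×1000 + 8×100 + 4×10 = 1840 (decimal)
Convert 4 tens (place-value notation) → 4×10 = 40 (decimal)
Compute 1840 ÷ 40 = 46
Convert 46 (decimal) → 46 = 40 + 5 + 1 → XLVI (Roman numeral)
XLVI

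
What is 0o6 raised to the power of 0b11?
Convert 0o6 (octal) → 6 (decimal)
Convert 0b11 (binary) → 2 + 1 = 3 (decimal)
Compute 6 ^ 3 = 216
216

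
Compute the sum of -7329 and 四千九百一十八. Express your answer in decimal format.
Convert 四千九百一十八 (Chinese numeral) → 4×1000 + 9×100 + 1×10 + 8 = 4918 (decimal)
Compute -7329 + 4918 = -2411
-2411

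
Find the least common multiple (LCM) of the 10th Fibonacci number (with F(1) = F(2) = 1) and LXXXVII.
Convert the 10th Fibonacci number (with F(1) = F(2) = 1) (Fibonacci index) → 1, 1, 2, 3, 5, 8, 13, 21, 34, 55 → 55 (decimal)
Convert LXXXVII (Roman numeral) → 50 + 10 + 10 + 10 + 5 + 1 + 1 = 87 (decimal)
Compute lcm(55, 87) = 4785
4785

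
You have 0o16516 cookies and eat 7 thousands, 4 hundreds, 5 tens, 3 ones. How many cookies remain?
Convert 0o16516 (octal) → 1×4096 + 6×512 + 5×64 + 1×8 + 6 = 7502 (decimal)
Convert 7 thousands, 4 hundreds, 5 tens, 3 ones (place-value notation) → 7×1000 + 4×100 + 5×10 + 3 = 7453 (decimal)
Compute 7502 - 7453 = 49
49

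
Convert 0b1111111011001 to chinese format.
Convert 0b1111111011001 (binary) → 4096 + 2048 + 1024 + 512 + 256 + 128 + 64 + 16 + 8 + 1 = 8153 (decimal)
Convert 8153 (decimal) → 8153 = 8×1000 + 1×100 + 5×10 + 3 → 八千一百五十三 (Chinese numeral)
八千一百五十三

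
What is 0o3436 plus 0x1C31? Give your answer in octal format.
Convert 0o3436 (octal) → 3×512 + 4×64 + 3×8 + 6 = 1822 (decimal)
Convert 0x1C31 (hexadecimal) → 1×4096 + 12×256 + 3×16 + 1 = 7217 (decimal)
Compute 1822 + 7217 = 9039
Convert 9039 (decimal) → 9039 = 2×4096 + 1×512 + 5×64 + 1×8 + 7 → 0o21517 (octal)
0o21517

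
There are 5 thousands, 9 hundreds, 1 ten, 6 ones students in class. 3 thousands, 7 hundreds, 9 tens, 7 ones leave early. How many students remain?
Convert 5 thousands, 9 hundreds, 1 ten, 6 ones (place-value notation) → 5×1000 + 9×100 + 1×10 + 6 = 5916 (decimal)
Convert 3 thousands, 7 hundreds, 9 tens, 7 ones (place-value notation) → 3×1000 + 7×100 + 9×10 + 7 = 3797 (decimal)
Compute 5916 - 3797 = 2119
2119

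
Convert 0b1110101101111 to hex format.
Convert 0b1110101101111 (binary) → 4096 + 2048 + 1024 + 256 + 64 + 32 + 8 + 4 + 2 + 1 = 7535 (decimal)
Convert 7535 (decimal) → 7535 = 1×4096 + 13×256 + 6×16 + 15 → 0x1D6F (hexadecimal)
0x1D6F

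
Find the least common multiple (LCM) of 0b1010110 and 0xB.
Convert 0b1010110 (binary) → 64 + 16 + 4 + 2 = 86 (decimal)
Convert 0xB (hexadecimal) → 11 (decimal)
Compute lcm(86, 11) = 946
946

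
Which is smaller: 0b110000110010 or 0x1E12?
Convert 0b110000110010 (binary) → 2048 + 1024 + 32 + 16 + 2 = 3122 (decimal)
Convert 0x1E12 (hexadecimal) → 1×4096 + 14×256 + 1×16 + 2 = 7698 (decimal)
Compare 3122 vs 7698: smaller = 3122
3122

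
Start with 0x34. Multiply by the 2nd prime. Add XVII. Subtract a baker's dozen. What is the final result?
Convert 0x34 (hexadecimal) → 3×16 + 4 = 52 (decimal)
Start: 52
Convert the 2nd prime (prime index) → 3 (decimal)
52 × 3 = 156
Convert XVII (Roman numeral) → 10 + 5 + 1 + 1 = 17 (decimal)
156 + 17 = 173
Convert a baker's dozen (colloquial) → 13 (decimal)
173 - 13 = 160
160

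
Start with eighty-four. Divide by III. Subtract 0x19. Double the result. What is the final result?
Convert eighty-four (English words) → 84 (decimal)
Start: 84
Convert III (Roman numeral) → 1 + 1 + 1 = 3 (decimal)
84 ÷ 3 = 28
Convert 0x19 (hexadecimal) → 1×16 + 9 = 25 (decimal)
28 - 25 = 3
3 × 2 = 6
6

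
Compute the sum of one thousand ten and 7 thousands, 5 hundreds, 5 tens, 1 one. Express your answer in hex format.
Convert one thousand ten (English words) → 1×1000 + 10 = 1010 (decimal)
Convert 7 thousands, 5 hundreds, 5 tens, 1 one (place-value notation) → 7×1000 + 5×100 + 5×10 + 1 = 7551 (decimal)
Compute 1010 + 7551 = 8561
Convert 8561 (decimal) → 8561 = 2×4096 + 1×256 + 7×16 + 1 → 0x2171 (hexadecimal)
0x2171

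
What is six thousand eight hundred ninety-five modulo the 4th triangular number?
Convert six thousand eight hundred ninety-five (English words) → 6×1000 + 8×100 + 95 = 6895 (decimal)
Convert the 4th triangular number (triangular index) → 4×5/2 = 10 (decimal)
Compute 6895 mod 10 = 5
5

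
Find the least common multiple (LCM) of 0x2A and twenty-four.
Convert 0x2A (hexadecimal) → 2×16 + 10 = 42 (decimal)
Convert twenty-four (English words) → 24 (decimal)
Compute lcm(42, 24) = 168
168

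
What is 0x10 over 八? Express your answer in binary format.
Convert 0x10 (hexadecimal) → 1×16 = 16 (decimal)
Convert 八 (Chinese numeral) → 8 (decimal)
Compute 16 ÷ 8 = 2
Convert 2 (decimal) → 0b10 (binary)
0b10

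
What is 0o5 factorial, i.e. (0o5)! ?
Convert 0o5 (octal) → 5 (decimal)
Compute 5! = 120
120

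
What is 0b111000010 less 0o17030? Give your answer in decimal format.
Convert 0b111000010 (binary) → 256 + 128 + 64 + 2 = 450 (decimal)
Convert 0o17030 (octal) → 1×4096 + 7×512 + 3×8 = 7704 (decimal)
Compute 450 - 7704 = -7254
-7254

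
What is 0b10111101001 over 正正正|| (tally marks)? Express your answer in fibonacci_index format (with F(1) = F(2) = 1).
Convert 0b10111101001 (binary) → 1024 + 256 + 128 + 64 + 32 + 8 + 1 = 1513 (decimal)
Convert 正正正|| (tally marks) → 5 + 5 + 5 + 2 = 17 (decimal)
Compute 1513 ÷ 17 = 89
Convert 89 (decimal) → 1, 1, 2, 3, 5, 8, 13, 21, 34, 55, 89 → the 11th Fibonacci number (Fibonacci index)
the 11th Fibonacci number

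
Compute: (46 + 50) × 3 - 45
Parentheses first: 46 + 50 = 96
Multiply: 96 × 3 = 288
Subtract: 288 - 45 = 243
243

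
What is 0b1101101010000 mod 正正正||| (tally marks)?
Convert 0b1101101010000 (binary) → 4096 + 2048 + 512 + 256 + 64 + 16 = 6992 (decimal)
Convert 正正正||| (tally marks) → 5 + 5 + 5 + 3 = 18 (decimal)
Compute 6992 mod 18 = 8
8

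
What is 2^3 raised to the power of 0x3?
Convert 2^3 (power) → 8 (decimal)
Convert 0x3 (hexadecimal) → 3 (decimal)
Compute 8 ^ 3 = 512
512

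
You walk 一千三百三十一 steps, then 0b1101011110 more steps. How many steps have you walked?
Convert 一千三百三十一 (Chinese numeral) → 1×1000 + 3×100 + 3×10 + 1 = 1331 (decimal)
Convert 0b1101011110 (binary) → 512 + 256 + 64 + 16 + 8 + 4 + 2 = 862 (decimal)
Compute 1331 + 862 = 2193
2193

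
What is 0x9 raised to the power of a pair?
Convert 0x9 (hexadecimal) → 9 (decimal)
Convert a pair (colloquial) → 2 (decimal)
Compute 9 ^ 2 = 81
81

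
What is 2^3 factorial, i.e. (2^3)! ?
Convert 2^3 (power) → 8 (decimal)
Compute 8! = 40320
40320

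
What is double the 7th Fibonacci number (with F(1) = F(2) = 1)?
The 7th Fibonacci number (with F(1) = F(2) = 1): 1, 1, 2, 3, 5, 8, 13 → 13
Compute 13 × 2 = 26
26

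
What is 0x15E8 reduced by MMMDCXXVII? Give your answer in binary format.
Convert 0x15E8 (hexadecimal) → 1×4096 + 5×256 + 14×16 + 8 = 5608 (decimal)
Convert MMMDCXXVII (Roman numeral) → 1000 + 1000 + 1000 + 500 + 100 + 10 + 10 + 5 + 1 + 1 = 3627 (decimal)
Compute 5608 - 3627 = 1981
Convert 1981 (decimal) → 1981 = 1024 + 512 + 256 + 128 + 32 + 16 + 8 + 4 + 1 → 0b11110111101 (binary)
0b11110111101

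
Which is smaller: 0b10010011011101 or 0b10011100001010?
Convert 0b10010011011101 (binary) → 8192 + 1024 + 128 + 64 + 16 + 8 + 4 + 1 = 9437 (decimal)
Convert 0b10011100001010 (binary) → 8192 + 1024 + 512 + 256 + 8 + 2 = 9994 (decimal)
Compare 9437 vs 9994: smaller = 9437
9437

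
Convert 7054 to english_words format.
Convert 7054 (decimal) → 7054 = 7×1000 + 54 → seven thousand fifty-four (English words)
seven thousand fifty-four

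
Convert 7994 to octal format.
Convert 7994 (decimal) → 7994 = 1×4096 + 7×512 + 4×64 + 7×8 + 2 → 0o17472 (octal)
0o17472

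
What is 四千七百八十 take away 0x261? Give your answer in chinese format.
Convert 四千七百八十 (Chinese numeral) → 4×1000 + 7×100 + 8×10 = 4780 (decimal)
Convert 0x261 (hexadecimal) → 2×256 + 6×16 + 1 = 609 (decimal)
Compute 4780 - 609 = 4171
Convert 4171 (decimal) → 4171 = 4×1000 + 1×100 + 7×10 + 1 → 四千一百七十一 (Chinese numeral)
四千一百七十一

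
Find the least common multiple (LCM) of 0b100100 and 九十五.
Convert 0b100100 (binary) → 32 + 4 = 36 (decimal)
Convert 九十五 (Chinese numeral) → 9×10 + 5 = 95 (decimal)
Compute lcm(36, 95) = 3420
3420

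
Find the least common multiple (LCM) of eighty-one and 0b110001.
Convert eighty-one (English words) → 81 (decimal)
Convert 0b110001 (binary) → 32 + 16 + 1 = 49 (decimal)
Compute lcm(81, 49) = 3969
3969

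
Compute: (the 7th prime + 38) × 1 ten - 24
Convert the 7th prime (prime index) → 17 (decimal)
Convert 1 ten (place-value notation) → 1×10 = 10 (decimal)
Expression in decimal: (17 + 38) × 10 - 24
Parentheses first: 17 + 38 = 55
Multiply: 55 × 10 = 550
Subtract: 550 - 24 = 526
526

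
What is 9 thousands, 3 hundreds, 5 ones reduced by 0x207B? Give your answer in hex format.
Convert 9 thousands, 3 hundreds, 5 ones (place-value notation) → 9×1000 + 3×100 + 5 = 9305 (decimal)
Convert 0x207B (hexadecimal) → 2×4096 + 7×16 + 11 = 8315 (decimal)
Compute 9305 - 8315 = 990
Convert 990 (decimal) → 990 = 3×256 + 13×16 + 14 → 0x3DE (hexadecimal)
0x3DE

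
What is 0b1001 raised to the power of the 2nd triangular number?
Convert 0b1001 (binary) → 8 + 1 = 9 (decimal)
Convert the 2nd triangular number (triangular index) → 2×3/2 = 3 (decimal)
Compute 9 ^ 3 = 729
729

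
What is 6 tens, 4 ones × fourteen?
Convert 6 tens, 4 ones (place-value notation) → 6×10 + 4 = 64 (decimal)
Convert fourteen (English words) → 14 (decimal)
Compute 64 × 14 = 896
896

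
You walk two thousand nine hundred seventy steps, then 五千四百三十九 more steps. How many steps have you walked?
Convert two thousand nine hundred seventy (English words) → 2×1000 + 9×100 + 70 = 2970 (decimal)
Convert 五千四百三十九 (Chinese numeral) → 5×1000 + 4×100 + 3×10 + 9 = 5439 (decimal)
Compute 2970 + 5439 = 8409
8409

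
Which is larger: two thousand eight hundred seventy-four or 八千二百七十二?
Convert two thousand eight hundred seventy-four (English words) → 2×1000 + 8×100 + 74 = 2874 (decimal)
Convert 八千二百七十二 (Chinese numeral) → 8×1000 + 2×100 + 7×10 + 2 = 8272 (decimal)
Compare 2874 vs 8272: larger = 8272
8272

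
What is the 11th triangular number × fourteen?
Convert the 11th triangular number (triangular index) → 11×12/2 = 66 (decimal)
Convert fourteen (English words) → 14 (decimal)
Compute 66 × 14 = 924
924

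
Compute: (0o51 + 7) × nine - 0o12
Convert 0o51 (octal) → 5×8 + 1 = 41 (decimal)
Convert nine (English words) → 9 (decimal)
Convert 0o12 (octal) → 1×8 + 2 = 10 (decimal)
Expression in decimal: (41 + 7) × 9 - 10
Parentheses first: 41 + 7 = 48
Multiply: 48 × 9 = 432
Subtract: 432 - 10 = 422
422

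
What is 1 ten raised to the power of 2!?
Convert 1 ten (place-value notation) → 1×10 = 10 (decimal)
Convert 2! (factorial) → 2 (decimal)
Compute 10 ^ 2 = 100
100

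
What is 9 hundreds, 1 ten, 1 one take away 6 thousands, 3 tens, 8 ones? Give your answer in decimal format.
Convert 9 hundreds, 1 ten, 1 one (place-value notation) → 9×100 + 1×10 + 1 = 911 (decimal)
Convert 6 thousands, 3 tens, 8 ones (place-value notation) → 6×1000 + 3×10 + 8 = 6038 (decimal)
Compute 911 - 6038 = -5127
-5127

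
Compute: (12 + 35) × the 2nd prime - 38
Convert the 2nd prime (prime index) → 3 (decimal)
Expression in decimal: (12 + 35) × 3 - 38
Parentheses first: 12 + 35 = 47
Multiply: 47 × 3 = 141
Subtract: 141 - 38 = 103
103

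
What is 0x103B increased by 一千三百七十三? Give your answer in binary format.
Convert 0x103B (hexadecimal) → 1×4096 + 3×16 + 11 = 4155 (decimal)
Convert 一千三百七十三 (Chinese numeral) → 1×1000 + 3×100 + 7×10 + 3 = 1373 (decimal)
Compute 4155 + 1373 = 5528
Convert 5528 (decimal) → 5528 = 4096 + 1024 + 256 + 128 + 16 + 8 → 0b1010110011000 (binary)
0b1010110011000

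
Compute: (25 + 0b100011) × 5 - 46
Convert 0b100011 (binary) → 32 + 2 + 1 = 35 (decimal)
Expression in decimal: (25 + 35) × 5 - 46
Parentheses first: 25 + 35 = 60
Multiply: 60 × 5 = 300
Subtract: 300 - 46 = 254
254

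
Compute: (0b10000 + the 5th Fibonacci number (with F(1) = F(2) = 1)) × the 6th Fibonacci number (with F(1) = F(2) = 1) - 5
Convert 0b10000 (binary) → 16 (decimal)
Convert the 5th Fibonacci number (with F(1) = F(2) = 1) (Fibonacci index) → 1, 1, 2, 3, 5 → 5 (decimal)
Convert the 6th Fibonacci number (with F(1) = F(2) = 1) (Fibonacci index) → 1, 1, 2, 3, 5, 8 → 8 (decimal)
Expression in decimal: (16 + 5) × 8 - 5
Parentheses first: 16 + 5 = 21
Multiply: 21 × 8 = 168
Subtract: 168 - 5 = 163
163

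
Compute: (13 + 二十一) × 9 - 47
Convert 二十一 (Chinese numeral) → 2×10 + 1 = 21 (decimal)
Expression in decimal: (13 + 21) × 9 - 47
Parentheses first: 13 + 21 = 34
Multiply: 34 × 9 = 306
Subtract: 306 - 47 = 259
259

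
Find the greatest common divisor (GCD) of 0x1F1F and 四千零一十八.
Convert 0x1F1F (hexadecimal) → 1×4096 + 15×256 + 1×16 + 15 = 7967 (decimal)
Convert 四千零一十八 (Chinese numeral) → 4×1000 + 1×10 + 8 = 4018 (decimal)
Compute gcd(7967, 4018) = 1
1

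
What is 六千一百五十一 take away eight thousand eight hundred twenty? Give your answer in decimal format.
Convert 六千一百五十一 (Chinese numeral) → 6×1000 + 1×100 + 5×10 + 1 = 6151 (decimal)
Convert eight thousand eight hundred twenty (English words) → 8×1000 + 8×100 + 20 = 8820 (decimal)
Compute 6151 - 8820 = -2669
-2669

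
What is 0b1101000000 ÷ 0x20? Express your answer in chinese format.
Convert 0b1101000000 (binary) → 512 + 256 + 64 = 832 (decimal)
Convert 0x20 (hexadecimal) → 2×16 = 32 (decimal)
Compute 832 ÷ 32 = 26
Convert 26 (decimal) → 26 = 2×10 + 6 → 二十六 (Chinese numeral)
二十六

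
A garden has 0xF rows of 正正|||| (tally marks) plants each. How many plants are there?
Convert 正正|||| (tally marks) → 5 + 5 + 4 = 14 (decimal)
Convert 0xF (hexadecimal) → 15 (decimal)
Compute 14 × 15 = 210
210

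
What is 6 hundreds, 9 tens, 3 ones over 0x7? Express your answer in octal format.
Convert 6 hundreds, 9 tens, 3 ones (place-value notation) → 6×100 + 9×10 + 3 = 693 (decimal)
Convert 0x7 (hexadecimal) → 7 (decimal)
Compute 693 ÷ 7 = 99
Convert 99 (decimal) → 99 = 1×64 + 4×8 + 3 → 0o143 (octal)
0o143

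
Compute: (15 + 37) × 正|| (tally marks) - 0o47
Convert 正|| (tally marks) → 5 + 2 = 7 (decimal)
Convert 0o47 (octal) → 4×8 + 7 = 39 (decimal)
Expression in decimal: (15 + 37) × 7 - 39
Parentheses first: 15 + 37 = 52
Multiply: 52 × 7 = 364
Subtract: 364 - 39 = 325
325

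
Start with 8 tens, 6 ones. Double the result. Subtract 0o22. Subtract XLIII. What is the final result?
Convert 8 tens, 6 ones (place-value notation) → 8×10 + 6 = 86 (decimal)
Start: 86
86 × 2 = 172
Convert 0o22 (octal) → 2×8 + 2 = 18 (decimal)
172 - 18 = 154
Convert XLIII (Roman numeral) → 40 + 1 + 1 + 1 = 43 (decimal)
154 - 43 = 111
111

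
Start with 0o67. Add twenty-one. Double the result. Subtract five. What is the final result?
Convert 0o67 (octal) → 6×8 + 7 = 55 (decimal)
Start: 55
Convert twenty-one (English words) → 21 (decimal)
55 + 21 = 76
76 × 2 = 152
Convert five (English words) → 5 (decimal)
152 - 5 = 147
147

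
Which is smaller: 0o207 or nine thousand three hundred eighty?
Convert 0o207 (octal) → 2×64 + 7 = 135 (decimal)
Convert nine thousand three hundred eighty (English words) → 9×1000 + 3×100 + 80 = 9380 (decimal)
Compare 135 vs 9380: smaller = 135
135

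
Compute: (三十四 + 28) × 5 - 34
Convert 三十四 (Chinese numeral) → 3×10 + 4 = 34 (decimal)
Expression in decimal: (34 + 28) × 5 - 34
Parentheses first: 34 + 28 = 62
Multiply: 62 × 5 = 310
Subtract: 310 - 34 = 276
276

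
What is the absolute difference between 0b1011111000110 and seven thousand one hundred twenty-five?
Convert 0b1011111000110 (binary) → 4096 + 1024 + 512 + 256 + 128 + 64 + 4 + 2 = 6086 (decimal)
Convert seven thousand one hundred twenty-five (English words) → 7×1000 + 1×100 + 25 = 7125 (decimal)
Compute |6086 - 7125| = 1039
1039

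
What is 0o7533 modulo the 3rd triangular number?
Convert 0o7533 (octal) → 7×512 + 5×64 + 3×8 + 3 = 3931 (decimal)
Convert the 3rd triangular number (triangular index) → 3×4/2 = 6 (decimal)
Compute 3931 mod 6 = 1
1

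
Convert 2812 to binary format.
Convert 2812 (decimal) → 2812 = 2048 + 512 + 128 + 64 + 32 + 16 + 8 + 4 → 0b101011111100 (binary)
0b101011111100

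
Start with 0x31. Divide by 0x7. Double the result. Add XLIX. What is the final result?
Convert 0x31 (hexadecimal) → 3×16 + 1 = 49 (decimal)
Start: 49
Convert 0x7 (hexadecimal) → 7 (decimal)
49 ÷ 7 = 7
7 × 2 = 14
Convert XLIX (Roman numeral) → 40 + 9 = 49 (decimal)
14 + 49 = 63
63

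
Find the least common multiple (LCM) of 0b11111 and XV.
Convert 0b11111 (binary) → 16 + 8 + 4 + 2 + 1 = 31 (decimal)
Convert XV (Roman numeral) → 10 + 5 = 15 (decimal)
Compute lcm(31, 15) = 465
465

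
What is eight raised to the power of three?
Convert eight (English words) → 8 (decimal)
Convert three (English words) → 3 (decimal)
Compute 8 ^ 3 = 512
512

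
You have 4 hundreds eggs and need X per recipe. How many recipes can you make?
Convert 4 hundreds (place-value notation) → 4×100 = 400 (decimal)
Convert X (Roman numeral) → 10 (decimal)
Compute 400 ÷ 10 = 40
40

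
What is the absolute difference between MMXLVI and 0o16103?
Convert MMXLVI (Roman numeral) → 1000 + 1000 + 40 + 5 + 1 = 2046 (decimal)
Convert 0o16103 (octal) → 1×4096 + 6×512 + 1×64 + 3 = 7235 (decimal)
Compute |2046 - 7235| = 5189
5189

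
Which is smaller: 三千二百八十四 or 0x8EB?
Convert 三千二百八十四 (Chinese numeral) → 3×1000 + 2×100 + 8×10 + 4 = 3284 (decimal)
Convert 0x8EB (hexadecimal) → 8×256 + 14×16 + 11 = 2283 (decimal)
Compare 3284 vs 2283: smaller = 2283
2283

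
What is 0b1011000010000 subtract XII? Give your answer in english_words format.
Convert 0b1011000010000 (binary) → 4096 + 1024 + 512 + 16 = 5648 (decimal)
Convert XII (Roman numeral) → 10 + 1 + 1 = 12 (decimal)
Compute 5648 - 12 = 5636
Convert 5636 (decimal) → 5636 = 5×1000 + 6×100 + 36 → five thousand six hundred thirty-six (English words)
five thousand six hundred thirty-six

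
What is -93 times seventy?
Convert seventy (English words) → 70 (decimal)
Compute -93 × 70 = -6510
-6510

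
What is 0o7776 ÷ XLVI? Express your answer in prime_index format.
Convert 0o7776 (octal) → 7×512 + 7×64 + 7×8 + 6 = 4094 (decimal)
Convert XLVI (Roman numeral) → 40 + 5 + 1 = 46 (decimal)
Compute 4094 ÷ 46 = 89
Convert 89 (decimal) → the 24th prime (prime index)
the 24th prime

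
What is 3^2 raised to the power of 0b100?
Convert 3^2 (power) → 9 (decimal)
Convert 0b100 (binary) → 4 (decimal)
Compute 9 ^ 4 = 6561
6561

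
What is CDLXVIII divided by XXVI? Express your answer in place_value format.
Convert CDLXVIII (Roman numeral) → 400 + 50 + 10 + 5 + 1 + 1 + 1 = 468 (decimal)
Convert XXVI (Roman numeral) → 10 + 10 + 5 + 1 = 26 (decimal)
Compute 468 ÷ 26 = 18
Convert 18 (decimal) → 18 = 1×10 + 8 → 1 ten, 8 ones (place-value notation)
1 ten, 8 ones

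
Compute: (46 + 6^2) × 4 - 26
Convert 6^2 (power) → 36 (decimal)
Expression in decimal: (46 + 36) × 4 - 26
Parentheses first: 46 + 36 = 82
Multiply: 82 × 4 = 328
Subtract: 328 - 26 = 302
302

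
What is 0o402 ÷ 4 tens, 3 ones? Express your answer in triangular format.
Convert 0o402 (octal) → 4×64 + 2 = 258 (decimal)
Convert 4 tens, 3 ones (place-value notation) → 4×10 + 3 = 43 (decimal)
Compute 258 ÷ 43 = 6
Convert 6 (decimal) → 6 = 3×4/2 → the 3rd triangular number (triangular index)
the 3rd triangular number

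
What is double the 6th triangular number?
The 6th triangular number = 6×7/2 = 21
Compute 21 × 2 = 42
42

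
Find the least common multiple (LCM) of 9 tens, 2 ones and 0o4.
Convert 9 tens, 2 ones (place-value notation) → 9×10 + 2 = 92 (decimal)
Convert 0o4 (octal) → 4 (decimal)
Compute lcm(92, 4) = 92
92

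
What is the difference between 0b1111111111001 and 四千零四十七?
Convert 0b1111111111001 (binary) → 4096 + 2048 + 1024 + 512 + 256 + 128 + 64 + 32 + 16 + 8 + 1 = 8185 (decimal)
Convert 四千零四十七 (Chinese numeral) → 4×1000 + 4×10 + 7 = 4047 (decimal)
Difference: |8185 - 4047| = 4138
4138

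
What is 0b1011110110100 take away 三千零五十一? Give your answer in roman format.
Convert 0b1011110110100 (binary) → 4096 + 1024 + 512 + 256 + 128 + 32 + 16 + 4 = 6068 (decimal)
Convert 三千零五十一 (Chinese numeral) → 3×1000 + 5×10 + 1 = 3051 (decimal)
Compute 6068 - 3051 = 3017
Convert 3017 (decimal) → 3017 = 1000 + 1000 + 1000 + 10 + 5 + 1 + 1 → MMMXVII (Roman numeral)
MMMXVII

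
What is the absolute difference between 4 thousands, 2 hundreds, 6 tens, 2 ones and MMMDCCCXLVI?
Convert 4 thousands, 2 hundreds, 6 tens, 2 ones (place-value notation) → 4×1000 + 2×100 + 6×10 + 2 = 4262 (decimal)
Convert MMMDCCCXLVI (Roman numeral) → 1000 + 1000 + 1000 + 500 + 100 + 100 + 100 + 40 + 5 + 1 = 3846 (decimal)
Compute |4262 - 3846| = 416
416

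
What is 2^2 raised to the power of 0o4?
Convert 2^2 (power) → 4 (decimal)
Convert 0o4 (octal) → 4 (decimal)
Compute 4 ^ 4 = 256
256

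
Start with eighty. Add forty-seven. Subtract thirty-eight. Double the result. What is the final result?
Convert eighty (English words) → 80 (decimal)
Start: 80
Convert forty-seven (English words) → 47 (decimal)
80 + 47 = 127
Convert thirty-eight (English words) → 38 (decimal)
127 - 38 = 89
89 × 2 = 178
178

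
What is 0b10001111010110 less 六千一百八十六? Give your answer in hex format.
Convert 0b10001111010110 (binary) → 8192 + 512 + 256 + 128 + 64 + 16 + 4 + 2 = 9174 (decimal)
Convert 六千一百八十六 (Chinese numeral) → 6×1000 + 1×100 + 8×10 + 6 = 6186 (decimal)
Compute 9174 - 6186 = 2988
Convert 2988 (decimal) → 2988 = 11×256 + 10×16 + 12 → 0xBAC (hexadecimal)
0xBAC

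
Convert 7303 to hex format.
Convert 7303 (decimal) → 7303 = 1×4096 + 12×256 + 8×16 + 7 → 0x1C87 (hexadecimal)
0x1C87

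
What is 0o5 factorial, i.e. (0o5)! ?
Convert 0o5 (octal) → 5 (decimal)
Compute 5! = 120
120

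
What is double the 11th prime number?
The 11th prime number = 31
Compute 31 × 2 = 62
62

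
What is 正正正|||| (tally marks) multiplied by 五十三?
Convert 正正正|||| (tally marks) → 5 + 5 + 5 + 4 = 19 (decimal)
Convert 五十三 (Chinese numeral) → 5×10 + 3 = 53 (decimal)
Compute 19 × 53 = 1007
1007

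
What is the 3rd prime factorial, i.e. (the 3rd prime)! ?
Convert the 3rd prime (prime index) → 5 (decimal)
Compute 5! = 120
120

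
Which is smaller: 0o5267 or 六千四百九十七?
Convert 0o5267 (octal) → 5×512 + 2×64 + 6×8 + 7 = 2743 (decimal)
Convert 六千四百九十七 (Chinese numeral) → 6×1000 + 4×100 + 9×10 + 7 = 6497 (decimal)
Compare 2743 vs 6497: smaller = 2743
2743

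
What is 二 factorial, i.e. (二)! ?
Convert 二 (Chinese numeral) → 2 (decimal)
Compute 2! = 2
2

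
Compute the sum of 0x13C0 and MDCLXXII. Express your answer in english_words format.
Convert 0x13C0 (hexadecimal) → 1×4096 + 3×256 + 12×16 = 5056 (decimal)
Convert MDCLXXII (Roman numeral) → 1000 + 500 + 100 + 50 + 10 + 10 + 1 + 1 = 1672 (decimal)
Compute 5056 + 1672 = 6728
Convert 6728 (decimal) → 6728 = 6×1000 + 7×100 + 28 → six thousand seven hundred twenty-eight (English words)
six thousand seven hundred twenty-eight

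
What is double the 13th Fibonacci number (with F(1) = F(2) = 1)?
The 13th Fibonacci number (with F(1) = F(2) = 1): 1, 1, 2, 3, 5, 8, 13, 21, 34, 55, 89, 144, 233 → 233
Compute 233 × 2 = 466
466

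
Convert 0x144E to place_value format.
Convert 0x144E (hexadecimal) → 1×4096 + 4×256 + 4×16 + 14 = 5198 (decimal)
Convert 5198 (decimal) → 5198 = 5×1000 + 1×100 + 9×10 + 8 → 5 thousands, 1 hundred, 9 tens, 8 ones (place-value notation)
5 thousands, 1 hundred, 9 tens, 8 ones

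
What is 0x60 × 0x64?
Convert 0x60 (hexadecimal) → 6×16 = 96 (decimal)
Convert 0x64 (hexadecimal) → 6×16 + 4 = 100 (decimal)
Compute 96 × 100 = 9600
9600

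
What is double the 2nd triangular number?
The 2nd triangular number = 2×3/2 = 3
Compute 3 × 2 = 6
6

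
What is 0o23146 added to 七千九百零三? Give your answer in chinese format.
Convert 0o23146 (octal) → 2×4096 + 3×512 + 1×64 + 4×8 + 6 = 9830 (decimal)
Convert 七千九百零三 (Chinese numeral) → 7×1000 + 9×100 + 3 = 7903 (decimal)
Compute 9830 + 7903 = 17733
Convert 17733 (decimal) → 17733 = 1×10000 + 7×1000 + 7×100 + 3×10 + 3 → 一万七千七百三十三 (Chinese numeral)
一万七千七百三十三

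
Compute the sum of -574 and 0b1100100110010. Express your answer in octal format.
Convert 0b1100100110010 (binary) → 4096 + 2048 + 256 + 32 + 16 + 2 = 6450 (decimal)
Compute -574 + 6450 = 5876
Convert 5876 (decimal) → 5876 = 1×4096 + 3×512 + 3×64 + 6×8 + 4 → 0o13364 (octal)
0o13364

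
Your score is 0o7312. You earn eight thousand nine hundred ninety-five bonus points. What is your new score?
Convert 0o7312 (octal) → 7×512 + 3×64 + 1×8 + 2 = 3786 (decimal)
Convert eight thousand nine hundred ninety-five (English words) → 8×1000 + 9×100 + 95 = 8995 (decimal)
Compute 3786 + 8995 = 12781
12781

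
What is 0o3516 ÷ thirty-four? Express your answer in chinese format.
Convert 0o3516 (octal) → 3×512 + 5×64 + 1×8 + 6 = 1870 (decimal)
Convert thirty-four (English words) → 34 (decimal)
Compute 1870 ÷ 34 = 55
Convert 55 (decimal) → 55 = 5×10 + 5 → 五十五 (Chinese numeral)
五十五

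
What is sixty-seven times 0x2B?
Convert sixty-seven (English words) → 67 (decimal)
Convert 0x2B (hexadecimal) → 2×16 + 11 = 43 (decimal)
Compute 67 × 43 = 2881
2881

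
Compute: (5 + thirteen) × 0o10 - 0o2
Convert thirteen (English words) → 13 (decimal)
Convert 0o10 (octal) → 1×8 = 8 (decimal)
Convert 0o2 (octal) → 2 (decimal)
Expression in decimal: (5 + 13) × 8 - 2
Parentheses first: 5 + 13 = 18
Multiply: 18 × 8 = 144
Subtract: 144 - 2 = 142
142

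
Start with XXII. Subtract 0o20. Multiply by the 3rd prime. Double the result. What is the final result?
Convert XXII (Roman numeral) → 10 + 10 + 1 + 1 = 22 (decimal)
Start: 22
Convert 0o20 (octal) → 2×8 = 16 (decimal)
22 - 16 = 6
Convert the 3rd prime (prime index) → 5 (decimal)
6 × 5 = 30
30 × 2 = 60
60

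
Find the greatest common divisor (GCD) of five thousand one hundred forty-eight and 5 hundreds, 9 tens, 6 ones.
Convert five thousand one hundred forty-eight (English words) → 5×1000 + 1×100 + 48 = 5148 (decimal)
Convert 5 hundreds, 9 tens, 6 ones (place-value notation) → 5×100 + 9×10 + 6 = 596 (decimal)
Compute gcd(5148, 596) = 4
4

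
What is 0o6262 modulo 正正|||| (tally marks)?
Convert 0o6262 (octal) → 6×512 + 2×64 + 6×8 + 2 = 3250 (decimal)
Convert 正正|||| (tally marks) → 5 + 5 + 4 = 14 (decimal)
Compute 3250 mod 14 = 2
2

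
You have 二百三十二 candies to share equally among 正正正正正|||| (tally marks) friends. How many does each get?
Convert 二百三十二 (Chinese numeral) → 2×100 + 3×10 + 2 = 232 (decimal)
Convert 正正正正正|||| (tally marks) → 5 + 5 + 5 + 5 + 5 + 4 = 29 (decimal)
Compute 232 ÷ 29 = 8
8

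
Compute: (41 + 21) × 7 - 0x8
Convert 0x8 (hexadecimal) → 8 (decimal)
Expression in decimal: (41 + 21) × 7 - 8
Parentheses first: 41 + 21 = 62
Multiply: 62 × 7 = 434
Subtract: 434 - 8 = 426
426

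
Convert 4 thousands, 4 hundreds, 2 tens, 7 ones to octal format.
Convert 4 thousands, 4 hundreds, 2 tens, 7 ones (place-value notation) → 4×1000 + 4×100 + 2×10 + 7 = 4427 (decimal)
Convert 4427 (decimal) → 4427 = 1×4096 + 5×64 + 1×8 + 3 → 0o10513 (octal)
0o10513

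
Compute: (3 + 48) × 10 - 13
Parentheses first: 3 + 48 = 51
Multiply: 51 × 10 = 510
Subtract: 510 - 13 = 497
497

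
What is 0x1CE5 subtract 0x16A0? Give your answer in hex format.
Convert 0x1CE5 (hexadecimal) → 1×4096 + 12×256 + 14×16 + 5 = 7397 (decimal)
Convert 0x16A0 (hexadecimal) → 1×4096 + 6×256 + 10×16 = 5792 (decimal)
Compute 7397 - 5792 = 1605
Convert 1605 (decimal) → 1605 = 6×256 + 4×16 + 5 → 0x645 (hexadecimal)
0x645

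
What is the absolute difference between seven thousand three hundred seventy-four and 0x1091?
Convert seven thousand three hundred seventy-four (English words) → 7×1000 + 3×100 + 74 = 7374 (decimal)
Convert 0x1091 (hexadecimal) → 1×4096 + 9×16 + 1 = 4241 (decimal)
Compute |7374 - 4241| = 3133
3133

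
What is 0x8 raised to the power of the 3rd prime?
Convert 0x8 (hexadecimal) → 8 (decimal)
Convert the 3rd prime (prime index) → 5 (decimal)
Compute 8 ^ 5 = 32768
32768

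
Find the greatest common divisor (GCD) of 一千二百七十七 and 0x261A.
Convert 一千二百七十七 (Chinese numeral) → 1×1000 + 2×100 + 7×10 + 7 = 1277 (decimal)
Convert 0x261A (hexadecimal) → 2×4096 + 6×256 + 1×16 + 10 = 9754 (decimal)
Compute gcd(1277, 9754) = 1
1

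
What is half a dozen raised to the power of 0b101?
Convert half a dozen (colloquial) → 6 (decimal)
Convert 0b101 (binary) → 4 + 1 = 5 (decimal)
Compute 6 ^ 5 = 7776
7776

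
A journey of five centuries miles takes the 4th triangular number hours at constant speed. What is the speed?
Convert five centuries (colloquial) → 500 (decimal)
Convert the 4th triangular number (triangular index) → 4×5/2 = 10 (decimal)
Compute 500 ÷ 10 = 50
50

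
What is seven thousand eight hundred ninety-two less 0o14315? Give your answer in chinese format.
Convert seven thousand eight hundred ninety-two (English words) → 7×1000 + 8×100 + 92 = 7892 (decimal)
Convert 0o14315 (octal) → 1×4096 + 4×512 + 3×64 + 1×8 + 5 = 6349 (decimal)
Compute 7892 - 6349 = 1543
Convert 1543 (decimal) → 1543 = 1×1000 + 5×100 + 4×10 + 3 → 一千五百四十三 (Chinese numeral)
一千五百四十三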